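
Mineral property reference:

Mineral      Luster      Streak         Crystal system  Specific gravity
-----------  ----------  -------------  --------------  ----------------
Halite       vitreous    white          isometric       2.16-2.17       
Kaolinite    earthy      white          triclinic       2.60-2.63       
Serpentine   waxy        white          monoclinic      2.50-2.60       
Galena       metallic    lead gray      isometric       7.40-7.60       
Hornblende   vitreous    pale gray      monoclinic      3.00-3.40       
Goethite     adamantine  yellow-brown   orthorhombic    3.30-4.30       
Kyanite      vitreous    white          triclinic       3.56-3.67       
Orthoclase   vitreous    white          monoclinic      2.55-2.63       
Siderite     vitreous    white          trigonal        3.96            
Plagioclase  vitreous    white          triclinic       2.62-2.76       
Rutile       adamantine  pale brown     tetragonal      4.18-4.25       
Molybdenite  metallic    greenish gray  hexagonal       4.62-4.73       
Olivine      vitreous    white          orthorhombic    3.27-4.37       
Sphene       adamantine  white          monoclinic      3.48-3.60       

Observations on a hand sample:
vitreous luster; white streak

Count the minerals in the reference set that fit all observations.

Vitreous luster: Halite, Hornblende, Kyanite, Orthoclase, Siderite, Plagioclase, Olivine remain.
White streak eliminates Hornblende.
Remaining candidates: Halite, Kyanite, Olivine, Orthoclase, Plagioclase, Siderite.
That is 6 minerals.

6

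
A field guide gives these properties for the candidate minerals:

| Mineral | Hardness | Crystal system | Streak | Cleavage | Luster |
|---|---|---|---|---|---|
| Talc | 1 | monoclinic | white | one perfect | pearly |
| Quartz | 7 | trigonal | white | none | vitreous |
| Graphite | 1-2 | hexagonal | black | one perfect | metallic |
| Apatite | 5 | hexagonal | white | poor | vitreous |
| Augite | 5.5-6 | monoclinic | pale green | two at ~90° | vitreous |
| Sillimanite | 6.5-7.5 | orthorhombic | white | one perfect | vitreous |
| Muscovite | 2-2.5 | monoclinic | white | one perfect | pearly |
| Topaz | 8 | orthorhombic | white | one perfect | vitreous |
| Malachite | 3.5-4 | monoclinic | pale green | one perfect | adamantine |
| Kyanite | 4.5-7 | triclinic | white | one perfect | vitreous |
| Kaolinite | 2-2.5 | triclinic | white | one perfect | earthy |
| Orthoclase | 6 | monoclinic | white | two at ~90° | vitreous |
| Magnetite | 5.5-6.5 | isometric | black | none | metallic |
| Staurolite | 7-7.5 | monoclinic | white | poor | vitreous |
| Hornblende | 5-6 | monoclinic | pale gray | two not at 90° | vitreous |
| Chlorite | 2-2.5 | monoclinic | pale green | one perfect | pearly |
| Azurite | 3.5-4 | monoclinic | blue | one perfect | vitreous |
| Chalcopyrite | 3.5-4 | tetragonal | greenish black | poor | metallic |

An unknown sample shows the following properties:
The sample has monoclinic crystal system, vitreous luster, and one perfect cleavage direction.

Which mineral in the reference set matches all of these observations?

Azurite

Monoclinic crystal system — only Talc, Augite, Muscovite, Malachite, Orthoclase, Staurolite, Hornblende, Chlorite, Azurite remain.
Vitreous luster excludes Talc, Muscovite, Malachite, Chlorite.
One perfect cleavage direction — Azurite remains.
Only Azurite satisfies all observations.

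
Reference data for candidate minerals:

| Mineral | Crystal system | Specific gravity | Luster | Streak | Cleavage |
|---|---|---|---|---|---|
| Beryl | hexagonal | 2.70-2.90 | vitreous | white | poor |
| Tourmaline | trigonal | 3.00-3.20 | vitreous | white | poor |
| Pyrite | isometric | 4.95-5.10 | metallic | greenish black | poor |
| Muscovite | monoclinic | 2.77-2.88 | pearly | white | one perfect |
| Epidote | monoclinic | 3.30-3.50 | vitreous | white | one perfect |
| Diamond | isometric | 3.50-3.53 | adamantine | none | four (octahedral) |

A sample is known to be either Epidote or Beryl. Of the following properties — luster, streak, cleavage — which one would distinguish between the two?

Luster: both vitreous — shared.
Streak: both white — shared.
Cleavage: Epidote one perfect, Beryl poor — different.
Of the listed properties, cleavage is the one that separates them.

cleavage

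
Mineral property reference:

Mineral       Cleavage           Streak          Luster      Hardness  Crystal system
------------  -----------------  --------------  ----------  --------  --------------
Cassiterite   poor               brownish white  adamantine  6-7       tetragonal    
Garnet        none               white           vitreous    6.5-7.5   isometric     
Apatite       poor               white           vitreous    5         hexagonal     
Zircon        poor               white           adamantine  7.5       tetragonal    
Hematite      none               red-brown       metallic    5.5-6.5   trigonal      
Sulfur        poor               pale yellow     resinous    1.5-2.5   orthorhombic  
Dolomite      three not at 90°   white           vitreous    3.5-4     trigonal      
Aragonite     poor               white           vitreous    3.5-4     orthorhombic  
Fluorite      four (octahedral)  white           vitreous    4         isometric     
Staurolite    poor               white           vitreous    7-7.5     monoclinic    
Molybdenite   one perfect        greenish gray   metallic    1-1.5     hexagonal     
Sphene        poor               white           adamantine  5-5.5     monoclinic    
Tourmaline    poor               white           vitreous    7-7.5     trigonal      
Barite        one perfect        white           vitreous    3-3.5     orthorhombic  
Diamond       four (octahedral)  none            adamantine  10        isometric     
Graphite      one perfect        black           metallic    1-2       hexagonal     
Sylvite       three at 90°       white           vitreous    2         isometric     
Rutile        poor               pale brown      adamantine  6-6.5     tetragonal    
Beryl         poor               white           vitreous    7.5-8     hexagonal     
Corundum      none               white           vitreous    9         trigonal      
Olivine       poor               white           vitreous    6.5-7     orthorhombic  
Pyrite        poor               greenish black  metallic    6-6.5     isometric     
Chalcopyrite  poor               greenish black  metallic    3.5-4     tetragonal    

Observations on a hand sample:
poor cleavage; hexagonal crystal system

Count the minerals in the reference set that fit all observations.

2

Poor cleavage — narrows the field to Cassiterite, Apatite, Zircon, Sulfur, Aragonite, Staurolite, Sphene, Tourmaline, Rutile, Beryl, Olivine, Pyrite, Chalcopyrite.
Hexagonal crystal system — Apatite, Beryl remain.
Consistent with every observation: Apatite, Beryl.
That is 2 minerals.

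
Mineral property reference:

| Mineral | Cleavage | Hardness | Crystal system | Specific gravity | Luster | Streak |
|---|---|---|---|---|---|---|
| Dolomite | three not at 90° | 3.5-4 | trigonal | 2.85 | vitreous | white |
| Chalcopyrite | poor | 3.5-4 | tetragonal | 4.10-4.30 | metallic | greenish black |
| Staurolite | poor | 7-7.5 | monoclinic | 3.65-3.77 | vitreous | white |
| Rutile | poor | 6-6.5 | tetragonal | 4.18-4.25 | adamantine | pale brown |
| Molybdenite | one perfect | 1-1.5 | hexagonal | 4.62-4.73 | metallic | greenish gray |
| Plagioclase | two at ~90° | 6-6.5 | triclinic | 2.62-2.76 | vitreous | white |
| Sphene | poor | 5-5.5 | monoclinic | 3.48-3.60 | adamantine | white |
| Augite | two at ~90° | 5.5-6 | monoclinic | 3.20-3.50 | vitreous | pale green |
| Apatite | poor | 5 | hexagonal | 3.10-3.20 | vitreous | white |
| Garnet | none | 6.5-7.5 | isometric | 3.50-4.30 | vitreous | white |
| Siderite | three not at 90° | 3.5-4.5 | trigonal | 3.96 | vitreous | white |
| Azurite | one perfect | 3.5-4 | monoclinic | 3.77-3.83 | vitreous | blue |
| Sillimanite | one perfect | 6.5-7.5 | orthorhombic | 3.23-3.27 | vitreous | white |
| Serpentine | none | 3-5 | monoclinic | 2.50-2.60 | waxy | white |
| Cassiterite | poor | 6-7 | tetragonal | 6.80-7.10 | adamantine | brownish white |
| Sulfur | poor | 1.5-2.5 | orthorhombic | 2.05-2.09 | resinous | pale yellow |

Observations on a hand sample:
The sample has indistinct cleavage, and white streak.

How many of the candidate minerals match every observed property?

Indistinct cleavage — leaves Chalcopyrite, Staurolite, Rutile, Sphene, Apatite, Cassiterite, Sulfur.
White streak — leaves Staurolite, Sphene, Apatite.
The minerals that satisfy all observations are Apatite, Sphene, Staurolite.
That is 3 minerals.

3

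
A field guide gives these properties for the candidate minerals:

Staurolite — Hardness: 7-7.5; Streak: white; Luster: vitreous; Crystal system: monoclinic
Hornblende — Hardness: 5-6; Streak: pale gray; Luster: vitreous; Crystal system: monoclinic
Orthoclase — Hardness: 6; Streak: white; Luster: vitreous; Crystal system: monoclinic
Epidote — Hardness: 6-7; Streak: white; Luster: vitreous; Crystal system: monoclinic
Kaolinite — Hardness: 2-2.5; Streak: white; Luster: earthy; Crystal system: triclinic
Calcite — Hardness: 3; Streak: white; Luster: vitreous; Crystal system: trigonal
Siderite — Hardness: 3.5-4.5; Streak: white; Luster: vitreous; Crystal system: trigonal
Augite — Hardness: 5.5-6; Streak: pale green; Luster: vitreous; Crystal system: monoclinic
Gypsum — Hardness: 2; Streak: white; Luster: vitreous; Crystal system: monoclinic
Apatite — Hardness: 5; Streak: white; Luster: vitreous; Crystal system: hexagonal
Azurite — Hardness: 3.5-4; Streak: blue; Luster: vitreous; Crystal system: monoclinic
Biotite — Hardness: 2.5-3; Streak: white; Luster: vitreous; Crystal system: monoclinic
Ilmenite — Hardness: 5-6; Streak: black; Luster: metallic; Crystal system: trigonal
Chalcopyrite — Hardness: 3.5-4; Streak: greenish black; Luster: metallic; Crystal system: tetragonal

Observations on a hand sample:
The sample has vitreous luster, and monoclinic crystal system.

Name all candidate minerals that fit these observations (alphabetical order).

Augite, Azurite, Biotite, Epidote, Gypsum, Hornblende, Orthoclase, Staurolite

Vitreous luster is inconsistent with Kaolinite, Ilmenite, Chalcopyrite.
Monoclinic crystal system excludes Calcite, Siderite, Apatite.
The minerals that satisfy all observations are Augite, Azurite, Biotite, Epidote, Gypsum, Hornblende, Orthoclase, Staurolite.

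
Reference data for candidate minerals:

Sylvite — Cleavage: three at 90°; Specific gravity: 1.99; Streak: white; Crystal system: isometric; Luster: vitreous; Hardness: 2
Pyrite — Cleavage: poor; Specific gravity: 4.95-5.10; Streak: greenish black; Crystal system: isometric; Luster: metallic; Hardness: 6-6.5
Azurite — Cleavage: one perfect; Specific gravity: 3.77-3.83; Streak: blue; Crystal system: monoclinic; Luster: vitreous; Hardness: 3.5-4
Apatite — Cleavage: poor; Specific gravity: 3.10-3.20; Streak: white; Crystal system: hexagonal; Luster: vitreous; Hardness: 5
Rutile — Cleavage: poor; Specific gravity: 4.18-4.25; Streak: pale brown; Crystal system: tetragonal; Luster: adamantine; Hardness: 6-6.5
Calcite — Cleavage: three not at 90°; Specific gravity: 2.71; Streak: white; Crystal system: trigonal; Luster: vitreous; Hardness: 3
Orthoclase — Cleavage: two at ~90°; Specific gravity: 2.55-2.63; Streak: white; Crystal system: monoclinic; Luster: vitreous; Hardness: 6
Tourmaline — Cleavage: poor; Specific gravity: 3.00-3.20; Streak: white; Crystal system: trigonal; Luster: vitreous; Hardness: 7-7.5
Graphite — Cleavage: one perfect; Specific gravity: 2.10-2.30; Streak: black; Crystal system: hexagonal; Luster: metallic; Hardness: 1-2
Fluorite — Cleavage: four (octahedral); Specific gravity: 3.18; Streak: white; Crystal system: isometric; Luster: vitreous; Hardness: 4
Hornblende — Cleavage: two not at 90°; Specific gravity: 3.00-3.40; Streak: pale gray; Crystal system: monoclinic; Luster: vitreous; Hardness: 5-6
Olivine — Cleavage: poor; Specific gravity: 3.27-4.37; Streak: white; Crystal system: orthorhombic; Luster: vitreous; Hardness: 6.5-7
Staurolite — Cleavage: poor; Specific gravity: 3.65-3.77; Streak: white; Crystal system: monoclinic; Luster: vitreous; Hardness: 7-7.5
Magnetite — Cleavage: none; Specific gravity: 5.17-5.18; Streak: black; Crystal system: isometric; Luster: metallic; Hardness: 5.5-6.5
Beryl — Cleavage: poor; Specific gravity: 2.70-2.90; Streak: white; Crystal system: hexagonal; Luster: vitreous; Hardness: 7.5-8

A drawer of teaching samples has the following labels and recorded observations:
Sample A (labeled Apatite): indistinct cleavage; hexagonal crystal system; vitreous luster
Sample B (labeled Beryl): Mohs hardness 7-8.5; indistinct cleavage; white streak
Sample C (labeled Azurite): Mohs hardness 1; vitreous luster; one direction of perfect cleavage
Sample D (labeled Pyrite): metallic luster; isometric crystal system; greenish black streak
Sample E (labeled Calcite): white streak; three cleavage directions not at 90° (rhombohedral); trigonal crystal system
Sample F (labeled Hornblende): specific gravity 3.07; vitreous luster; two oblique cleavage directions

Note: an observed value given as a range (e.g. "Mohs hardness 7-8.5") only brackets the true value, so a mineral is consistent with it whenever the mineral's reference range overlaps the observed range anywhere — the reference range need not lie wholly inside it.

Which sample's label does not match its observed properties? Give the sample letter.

C

Sample A: every observation is compatible with the reference values for Apatite.
Sample B: every observation is compatible with the reference values for Beryl.
Sample C: Mohs hardness 1 is outside the reference for Azurite (hardness 3.5-4) — mislabeled.
Sample D: every observation is compatible with the reference values for Pyrite.
Sample E: every observation is compatible with the reference values for Calcite.
Sample F: every observation is compatible with the reference values for Hornblende.
Only sample C is inconsistent with its label.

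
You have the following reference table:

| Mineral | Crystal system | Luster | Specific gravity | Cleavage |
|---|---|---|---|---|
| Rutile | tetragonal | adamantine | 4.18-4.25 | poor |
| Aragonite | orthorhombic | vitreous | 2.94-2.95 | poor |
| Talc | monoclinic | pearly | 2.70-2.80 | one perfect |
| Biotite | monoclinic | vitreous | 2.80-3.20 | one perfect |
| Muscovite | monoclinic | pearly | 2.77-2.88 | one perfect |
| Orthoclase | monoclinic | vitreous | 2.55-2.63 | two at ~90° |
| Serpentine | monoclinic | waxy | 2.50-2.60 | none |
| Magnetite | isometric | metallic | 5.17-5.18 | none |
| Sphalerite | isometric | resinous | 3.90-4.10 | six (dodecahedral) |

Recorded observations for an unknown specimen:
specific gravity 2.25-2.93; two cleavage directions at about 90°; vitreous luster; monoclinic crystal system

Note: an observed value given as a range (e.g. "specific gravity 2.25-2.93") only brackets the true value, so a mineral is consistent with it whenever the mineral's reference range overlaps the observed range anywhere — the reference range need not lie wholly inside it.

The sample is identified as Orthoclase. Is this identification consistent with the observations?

Consistent

Specific gravity 2.25-2.93 — is consistent with Orthoclase (SG 2.55-2.63).
Two cleavage directions at about 90° — is consistent with Orthoclase (cleavage two at ~90°).
Vitreous luster — is consistent with Orthoclase (vitreous luster).
Monoclinic crystal system — is consistent with Orthoclase (monoclinic system).
Nothing contradicts Orthoclase.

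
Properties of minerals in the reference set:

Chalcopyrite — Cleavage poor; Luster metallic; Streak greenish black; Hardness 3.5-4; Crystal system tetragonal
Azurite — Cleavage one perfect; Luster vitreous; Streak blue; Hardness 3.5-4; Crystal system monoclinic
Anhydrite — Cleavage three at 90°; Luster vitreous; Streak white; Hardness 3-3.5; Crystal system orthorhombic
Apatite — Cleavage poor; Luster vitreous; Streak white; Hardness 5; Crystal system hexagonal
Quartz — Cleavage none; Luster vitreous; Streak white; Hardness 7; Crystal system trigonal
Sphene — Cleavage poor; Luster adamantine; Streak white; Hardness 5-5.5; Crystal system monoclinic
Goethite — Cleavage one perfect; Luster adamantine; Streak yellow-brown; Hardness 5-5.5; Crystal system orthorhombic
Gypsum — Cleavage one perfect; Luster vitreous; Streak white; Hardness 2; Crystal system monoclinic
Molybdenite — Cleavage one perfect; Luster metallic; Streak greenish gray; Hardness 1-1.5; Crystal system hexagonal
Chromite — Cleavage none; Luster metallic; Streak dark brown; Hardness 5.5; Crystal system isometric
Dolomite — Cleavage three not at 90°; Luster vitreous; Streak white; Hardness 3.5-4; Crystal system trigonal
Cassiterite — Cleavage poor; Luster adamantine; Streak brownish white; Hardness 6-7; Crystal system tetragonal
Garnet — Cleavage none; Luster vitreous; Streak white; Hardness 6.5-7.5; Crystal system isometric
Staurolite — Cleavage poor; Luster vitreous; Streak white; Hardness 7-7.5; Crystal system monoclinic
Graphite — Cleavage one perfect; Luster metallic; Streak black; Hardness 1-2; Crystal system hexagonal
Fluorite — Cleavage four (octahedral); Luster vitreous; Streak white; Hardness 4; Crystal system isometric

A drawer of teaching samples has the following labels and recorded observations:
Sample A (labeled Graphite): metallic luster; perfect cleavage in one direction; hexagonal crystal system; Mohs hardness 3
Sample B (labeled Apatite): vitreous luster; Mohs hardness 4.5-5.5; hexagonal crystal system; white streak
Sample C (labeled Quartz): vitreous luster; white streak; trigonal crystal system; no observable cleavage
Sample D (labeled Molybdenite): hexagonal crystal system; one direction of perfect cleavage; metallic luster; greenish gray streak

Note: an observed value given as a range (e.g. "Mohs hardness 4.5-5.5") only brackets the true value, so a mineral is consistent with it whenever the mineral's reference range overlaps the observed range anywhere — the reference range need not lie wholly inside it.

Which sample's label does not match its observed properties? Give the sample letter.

A

Sample A: Graphite has hardness 1-2, but the record shows Mohs hardness 3 — this label is wrong.
Sample B: every observation is compatible with the reference values for Apatite.
Sample C: every observation is compatible with the reference values for Quartz.
Sample D: every observation is compatible with the reference values for Molybdenite.
Only sample A is inconsistent with its label.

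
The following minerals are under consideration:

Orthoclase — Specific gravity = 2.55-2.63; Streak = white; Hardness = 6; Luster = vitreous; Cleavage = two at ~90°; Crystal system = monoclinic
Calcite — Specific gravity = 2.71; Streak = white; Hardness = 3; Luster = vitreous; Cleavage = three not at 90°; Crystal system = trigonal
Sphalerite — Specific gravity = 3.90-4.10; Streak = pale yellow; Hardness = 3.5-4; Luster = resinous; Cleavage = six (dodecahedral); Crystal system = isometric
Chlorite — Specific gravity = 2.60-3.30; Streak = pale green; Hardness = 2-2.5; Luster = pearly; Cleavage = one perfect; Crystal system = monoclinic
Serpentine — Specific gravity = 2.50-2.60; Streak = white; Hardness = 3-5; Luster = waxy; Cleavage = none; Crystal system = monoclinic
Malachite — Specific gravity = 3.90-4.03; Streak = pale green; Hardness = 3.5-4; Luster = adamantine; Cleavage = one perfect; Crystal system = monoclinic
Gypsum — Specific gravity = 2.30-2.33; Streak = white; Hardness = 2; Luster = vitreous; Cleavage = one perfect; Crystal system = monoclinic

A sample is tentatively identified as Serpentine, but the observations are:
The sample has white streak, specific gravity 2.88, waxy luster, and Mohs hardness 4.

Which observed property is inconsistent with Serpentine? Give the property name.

specific gravity

White streak: Serpentine has white streak — consistent.
Specific gravity 2.88: Serpentine has SG 2.50-2.60 — inconsistent.
Waxy luster: Serpentine has waxy luster — consistent.
Mohs hardness 4: Serpentine has hardness 3-5 — consistent.
Everything matches except the specific gravity.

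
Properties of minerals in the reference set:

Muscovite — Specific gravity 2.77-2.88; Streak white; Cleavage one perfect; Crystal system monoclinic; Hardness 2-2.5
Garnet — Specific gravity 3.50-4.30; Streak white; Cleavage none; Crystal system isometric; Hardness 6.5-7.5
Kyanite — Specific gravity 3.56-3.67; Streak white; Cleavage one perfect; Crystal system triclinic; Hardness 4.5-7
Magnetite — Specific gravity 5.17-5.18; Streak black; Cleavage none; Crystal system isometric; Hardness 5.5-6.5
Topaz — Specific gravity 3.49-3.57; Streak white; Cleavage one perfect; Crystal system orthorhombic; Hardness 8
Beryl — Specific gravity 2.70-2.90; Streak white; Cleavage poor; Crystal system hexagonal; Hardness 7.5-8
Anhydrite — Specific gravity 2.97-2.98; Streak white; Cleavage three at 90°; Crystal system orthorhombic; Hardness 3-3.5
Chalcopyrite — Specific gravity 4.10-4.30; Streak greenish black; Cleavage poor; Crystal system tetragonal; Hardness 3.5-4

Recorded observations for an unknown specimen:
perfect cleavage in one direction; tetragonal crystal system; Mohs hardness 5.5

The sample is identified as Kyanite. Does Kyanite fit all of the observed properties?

Perfect cleavage in one direction — consistent with Kyanite (cleavage one perfect).
Tetragonal crystal system — Kyanite has triclinic system; a mismatch.
Mohs hardness 5.5 — consistent with Kyanite (hardness 4.5-7).
Crystal system alone is enough to reject Kyanite.

No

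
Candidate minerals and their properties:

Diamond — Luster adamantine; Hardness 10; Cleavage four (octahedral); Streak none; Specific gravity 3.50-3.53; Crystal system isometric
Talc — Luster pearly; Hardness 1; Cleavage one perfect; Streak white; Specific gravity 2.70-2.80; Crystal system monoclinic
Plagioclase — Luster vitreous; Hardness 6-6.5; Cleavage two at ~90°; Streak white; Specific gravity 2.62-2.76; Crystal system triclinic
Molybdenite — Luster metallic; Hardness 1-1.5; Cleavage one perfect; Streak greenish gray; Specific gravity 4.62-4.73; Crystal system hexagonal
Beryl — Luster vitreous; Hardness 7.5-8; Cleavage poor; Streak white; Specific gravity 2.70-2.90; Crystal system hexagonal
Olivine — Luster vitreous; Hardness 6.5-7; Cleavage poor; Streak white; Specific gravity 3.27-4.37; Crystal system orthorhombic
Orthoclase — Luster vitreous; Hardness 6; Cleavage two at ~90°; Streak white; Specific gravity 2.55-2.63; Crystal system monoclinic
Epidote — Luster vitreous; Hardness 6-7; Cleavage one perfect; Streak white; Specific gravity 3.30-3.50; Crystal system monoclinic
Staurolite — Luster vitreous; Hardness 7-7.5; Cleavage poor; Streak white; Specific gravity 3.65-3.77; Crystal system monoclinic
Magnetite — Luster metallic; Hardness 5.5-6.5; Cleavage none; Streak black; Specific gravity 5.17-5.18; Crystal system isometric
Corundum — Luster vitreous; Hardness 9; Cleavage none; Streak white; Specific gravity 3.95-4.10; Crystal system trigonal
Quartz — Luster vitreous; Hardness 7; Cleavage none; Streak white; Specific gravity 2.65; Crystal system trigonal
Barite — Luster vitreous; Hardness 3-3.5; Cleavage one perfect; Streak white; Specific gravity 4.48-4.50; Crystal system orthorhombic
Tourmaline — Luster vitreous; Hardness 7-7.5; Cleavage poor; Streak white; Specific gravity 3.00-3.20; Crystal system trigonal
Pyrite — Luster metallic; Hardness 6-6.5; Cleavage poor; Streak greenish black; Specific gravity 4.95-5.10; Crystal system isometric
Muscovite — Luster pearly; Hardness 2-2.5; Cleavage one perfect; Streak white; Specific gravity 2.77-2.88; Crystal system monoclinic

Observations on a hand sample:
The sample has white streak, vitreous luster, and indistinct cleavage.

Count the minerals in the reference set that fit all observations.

White streak is inconsistent with Diamond, Molybdenite, Magnetite, Pyrite.
Vitreous luster is inconsistent with Talc, Muscovite.
Indistinct cleavage: only Beryl, Olivine, Staurolite, Tourmaline remain.
Remaining candidates: Beryl, Olivine, Staurolite, Tourmaline.
That is 4 minerals.

4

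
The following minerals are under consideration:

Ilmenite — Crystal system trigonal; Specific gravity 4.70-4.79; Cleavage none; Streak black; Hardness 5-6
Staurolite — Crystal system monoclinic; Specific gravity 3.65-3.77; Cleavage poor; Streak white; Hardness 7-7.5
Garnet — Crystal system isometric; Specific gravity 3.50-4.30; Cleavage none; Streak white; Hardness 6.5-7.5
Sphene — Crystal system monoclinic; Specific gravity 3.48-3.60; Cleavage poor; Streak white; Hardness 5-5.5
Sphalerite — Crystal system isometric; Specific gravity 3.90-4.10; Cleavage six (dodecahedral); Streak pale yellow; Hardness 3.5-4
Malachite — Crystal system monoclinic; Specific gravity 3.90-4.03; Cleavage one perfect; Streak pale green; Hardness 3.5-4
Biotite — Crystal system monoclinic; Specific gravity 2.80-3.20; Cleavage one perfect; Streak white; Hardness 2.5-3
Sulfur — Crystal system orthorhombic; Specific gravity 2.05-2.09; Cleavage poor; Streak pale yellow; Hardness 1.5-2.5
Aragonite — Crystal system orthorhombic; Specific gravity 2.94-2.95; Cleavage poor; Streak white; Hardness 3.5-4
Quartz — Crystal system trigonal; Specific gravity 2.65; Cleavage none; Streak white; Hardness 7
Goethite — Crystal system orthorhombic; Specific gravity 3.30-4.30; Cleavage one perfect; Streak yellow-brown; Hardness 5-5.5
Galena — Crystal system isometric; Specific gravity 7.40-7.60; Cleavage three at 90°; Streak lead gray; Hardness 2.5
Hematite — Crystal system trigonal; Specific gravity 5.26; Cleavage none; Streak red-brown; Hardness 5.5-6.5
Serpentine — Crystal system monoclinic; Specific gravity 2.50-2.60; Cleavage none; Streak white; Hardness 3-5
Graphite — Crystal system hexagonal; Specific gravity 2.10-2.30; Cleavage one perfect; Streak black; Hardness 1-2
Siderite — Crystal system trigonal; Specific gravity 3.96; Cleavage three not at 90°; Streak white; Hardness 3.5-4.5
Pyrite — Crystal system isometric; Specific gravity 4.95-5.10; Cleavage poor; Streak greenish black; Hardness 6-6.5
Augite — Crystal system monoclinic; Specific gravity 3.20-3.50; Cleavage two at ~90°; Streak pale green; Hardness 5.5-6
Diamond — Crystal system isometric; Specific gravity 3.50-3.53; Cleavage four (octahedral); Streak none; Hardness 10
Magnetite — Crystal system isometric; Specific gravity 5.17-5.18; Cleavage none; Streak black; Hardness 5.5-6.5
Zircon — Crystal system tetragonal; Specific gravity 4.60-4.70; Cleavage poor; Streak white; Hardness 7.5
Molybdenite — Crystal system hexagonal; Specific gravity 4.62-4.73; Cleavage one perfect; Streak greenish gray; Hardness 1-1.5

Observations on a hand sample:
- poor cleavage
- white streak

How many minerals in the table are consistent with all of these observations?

Poor cleavage: Staurolite, Sphene, Sulfur, Aragonite, Pyrite, Zircon remain.
White streak is inconsistent with Sulfur, Pyrite.
The minerals that satisfy all observations are Aragonite, Sphene, Staurolite, Zircon.
That is 4 minerals.

4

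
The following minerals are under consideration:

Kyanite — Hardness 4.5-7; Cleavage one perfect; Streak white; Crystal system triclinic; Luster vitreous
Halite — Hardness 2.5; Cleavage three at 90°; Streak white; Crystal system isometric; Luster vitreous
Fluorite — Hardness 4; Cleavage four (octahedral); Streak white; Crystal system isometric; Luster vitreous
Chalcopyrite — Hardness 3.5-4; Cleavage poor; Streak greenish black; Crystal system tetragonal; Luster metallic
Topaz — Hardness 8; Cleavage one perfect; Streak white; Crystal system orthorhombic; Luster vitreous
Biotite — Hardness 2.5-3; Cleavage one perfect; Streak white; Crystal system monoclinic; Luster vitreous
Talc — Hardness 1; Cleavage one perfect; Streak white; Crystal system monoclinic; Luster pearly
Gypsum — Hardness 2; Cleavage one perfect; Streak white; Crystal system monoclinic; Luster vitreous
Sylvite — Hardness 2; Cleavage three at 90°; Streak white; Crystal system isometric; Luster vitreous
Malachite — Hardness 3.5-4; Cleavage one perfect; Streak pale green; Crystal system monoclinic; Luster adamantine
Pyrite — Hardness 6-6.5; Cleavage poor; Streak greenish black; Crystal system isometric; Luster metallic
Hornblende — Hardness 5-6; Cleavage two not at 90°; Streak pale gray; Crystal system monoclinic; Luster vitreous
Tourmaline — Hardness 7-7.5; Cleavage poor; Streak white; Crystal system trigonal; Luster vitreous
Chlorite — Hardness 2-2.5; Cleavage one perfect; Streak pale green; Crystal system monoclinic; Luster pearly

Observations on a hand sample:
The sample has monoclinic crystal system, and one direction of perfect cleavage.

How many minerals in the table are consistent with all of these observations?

5

Monoclinic crystal system — only Biotite, Talc, Gypsum, Malachite, Hornblende, Chlorite remain.
One direction of perfect cleavage excludes Hornblende.
Remaining candidates: Biotite, Chlorite, Gypsum, Malachite, Talc.
That is 5 minerals.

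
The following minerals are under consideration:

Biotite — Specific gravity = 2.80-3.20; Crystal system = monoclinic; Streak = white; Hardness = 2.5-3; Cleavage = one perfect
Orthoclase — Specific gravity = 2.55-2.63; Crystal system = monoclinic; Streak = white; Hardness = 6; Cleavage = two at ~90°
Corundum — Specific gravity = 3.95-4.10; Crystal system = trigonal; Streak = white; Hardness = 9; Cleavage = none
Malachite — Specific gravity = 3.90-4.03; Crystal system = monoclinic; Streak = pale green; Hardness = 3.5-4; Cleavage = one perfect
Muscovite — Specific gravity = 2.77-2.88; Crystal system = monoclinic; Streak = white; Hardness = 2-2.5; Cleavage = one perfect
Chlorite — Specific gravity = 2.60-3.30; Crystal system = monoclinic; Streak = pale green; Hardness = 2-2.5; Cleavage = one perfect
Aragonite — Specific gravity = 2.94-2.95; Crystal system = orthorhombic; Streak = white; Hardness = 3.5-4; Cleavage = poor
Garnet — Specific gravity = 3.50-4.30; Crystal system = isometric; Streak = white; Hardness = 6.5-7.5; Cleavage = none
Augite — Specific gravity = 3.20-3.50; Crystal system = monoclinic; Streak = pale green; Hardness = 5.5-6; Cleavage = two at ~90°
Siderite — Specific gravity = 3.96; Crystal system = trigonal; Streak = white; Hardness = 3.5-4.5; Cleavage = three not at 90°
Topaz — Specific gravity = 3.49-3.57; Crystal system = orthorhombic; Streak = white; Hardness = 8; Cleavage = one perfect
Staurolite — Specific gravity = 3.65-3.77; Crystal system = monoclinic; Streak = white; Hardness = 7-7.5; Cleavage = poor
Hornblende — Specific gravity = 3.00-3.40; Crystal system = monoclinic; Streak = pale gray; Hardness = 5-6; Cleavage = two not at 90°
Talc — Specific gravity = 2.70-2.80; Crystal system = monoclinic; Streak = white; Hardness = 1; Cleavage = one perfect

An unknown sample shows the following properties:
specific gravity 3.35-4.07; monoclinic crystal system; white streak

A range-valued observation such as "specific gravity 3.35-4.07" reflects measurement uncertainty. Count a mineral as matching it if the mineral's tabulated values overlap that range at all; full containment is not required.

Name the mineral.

Specific gravity 3.35-4.07 excludes Biotite, Orthoclase, Muscovite, Chlorite, Aragonite, Talc.
Monoclinic crystal system eliminates Corundum, Garnet, Siderite, Topaz.
White streak — only Staurolite remains.
The only mineral consistent with every observation is Staurolite.

Staurolite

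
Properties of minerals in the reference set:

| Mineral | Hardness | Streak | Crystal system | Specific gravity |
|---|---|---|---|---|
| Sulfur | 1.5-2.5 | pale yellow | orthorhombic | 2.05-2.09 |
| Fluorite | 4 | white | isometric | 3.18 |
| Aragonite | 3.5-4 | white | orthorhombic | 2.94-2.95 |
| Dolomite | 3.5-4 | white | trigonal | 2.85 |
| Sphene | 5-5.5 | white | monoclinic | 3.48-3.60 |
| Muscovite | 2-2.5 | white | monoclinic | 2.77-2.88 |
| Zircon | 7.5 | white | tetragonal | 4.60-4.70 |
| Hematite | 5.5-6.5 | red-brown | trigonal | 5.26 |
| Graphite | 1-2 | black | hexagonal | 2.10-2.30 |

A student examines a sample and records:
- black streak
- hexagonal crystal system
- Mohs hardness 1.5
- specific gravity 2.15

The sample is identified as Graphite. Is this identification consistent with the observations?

Black streak — fits Graphite (black streak).
Hexagonal crystal system — fits Graphite (hexagonal system).
Mohs hardness 1.5 — fits Graphite (hardness 1-2).
Specific gravity 2.15 — fits Graphite (SG 2.10-2.30).
All observations are consistent with the tabulated values for Graphite.

Yes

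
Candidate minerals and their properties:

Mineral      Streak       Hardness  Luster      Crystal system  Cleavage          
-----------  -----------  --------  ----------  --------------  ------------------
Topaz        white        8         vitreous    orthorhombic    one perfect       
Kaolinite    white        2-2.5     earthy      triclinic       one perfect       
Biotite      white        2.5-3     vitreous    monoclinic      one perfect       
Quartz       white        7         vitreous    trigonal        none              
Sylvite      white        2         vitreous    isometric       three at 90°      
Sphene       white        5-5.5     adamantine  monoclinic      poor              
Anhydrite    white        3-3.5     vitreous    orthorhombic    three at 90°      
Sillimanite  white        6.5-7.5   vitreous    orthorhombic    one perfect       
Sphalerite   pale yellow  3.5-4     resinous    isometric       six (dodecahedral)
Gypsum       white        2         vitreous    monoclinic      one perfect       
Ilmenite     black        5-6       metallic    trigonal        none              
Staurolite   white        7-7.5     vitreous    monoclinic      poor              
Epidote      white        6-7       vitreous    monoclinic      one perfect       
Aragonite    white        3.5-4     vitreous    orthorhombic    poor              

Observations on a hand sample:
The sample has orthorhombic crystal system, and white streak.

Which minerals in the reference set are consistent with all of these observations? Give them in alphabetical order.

Anhydrite, Aragonite, Sillimanite, Topaz

Orthorhombic crystal system — Topaz, Anhydrite, Sillimanite, Aragonite remain.
White streak — no further eliminations.
Consistent with every observation: Anhydrite, Aragonite, Sillimanite, Topaz.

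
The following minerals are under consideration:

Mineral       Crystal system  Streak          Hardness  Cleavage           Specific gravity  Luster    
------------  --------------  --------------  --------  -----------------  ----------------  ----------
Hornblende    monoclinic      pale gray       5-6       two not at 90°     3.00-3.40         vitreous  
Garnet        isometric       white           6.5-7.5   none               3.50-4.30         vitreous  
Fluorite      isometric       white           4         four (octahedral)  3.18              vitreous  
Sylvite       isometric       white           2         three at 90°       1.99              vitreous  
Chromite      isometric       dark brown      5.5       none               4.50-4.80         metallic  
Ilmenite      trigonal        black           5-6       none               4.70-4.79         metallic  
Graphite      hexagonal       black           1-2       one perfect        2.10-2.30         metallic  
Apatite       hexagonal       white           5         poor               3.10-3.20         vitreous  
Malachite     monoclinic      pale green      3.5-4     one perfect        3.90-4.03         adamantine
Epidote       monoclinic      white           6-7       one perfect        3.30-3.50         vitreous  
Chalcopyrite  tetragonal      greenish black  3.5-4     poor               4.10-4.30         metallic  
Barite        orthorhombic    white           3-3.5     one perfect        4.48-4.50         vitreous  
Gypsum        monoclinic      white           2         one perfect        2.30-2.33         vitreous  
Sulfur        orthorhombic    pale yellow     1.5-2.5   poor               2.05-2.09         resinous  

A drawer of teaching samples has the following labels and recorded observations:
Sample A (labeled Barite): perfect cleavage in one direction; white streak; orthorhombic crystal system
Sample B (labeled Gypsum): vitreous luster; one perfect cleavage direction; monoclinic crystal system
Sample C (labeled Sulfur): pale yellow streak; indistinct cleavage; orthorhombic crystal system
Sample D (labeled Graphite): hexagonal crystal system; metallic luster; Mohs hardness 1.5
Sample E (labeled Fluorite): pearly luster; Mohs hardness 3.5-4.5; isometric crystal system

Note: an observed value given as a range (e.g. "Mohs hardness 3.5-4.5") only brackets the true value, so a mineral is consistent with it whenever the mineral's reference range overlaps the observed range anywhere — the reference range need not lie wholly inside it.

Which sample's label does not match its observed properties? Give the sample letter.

Sample A: every observation is compatible with the reference values for Barite.
Sample B: every observation is compatible with the reference values for Gypsum.
Sample C: every observation is compatible with the reference values for Sulfur.
Sample D: every observation is compatible with the reference values for Graphite.
Sample E: Fluorite has vitreous luster, but the record shows pearly luster — this label is wrong.
Sample E is the mislabeled one.

E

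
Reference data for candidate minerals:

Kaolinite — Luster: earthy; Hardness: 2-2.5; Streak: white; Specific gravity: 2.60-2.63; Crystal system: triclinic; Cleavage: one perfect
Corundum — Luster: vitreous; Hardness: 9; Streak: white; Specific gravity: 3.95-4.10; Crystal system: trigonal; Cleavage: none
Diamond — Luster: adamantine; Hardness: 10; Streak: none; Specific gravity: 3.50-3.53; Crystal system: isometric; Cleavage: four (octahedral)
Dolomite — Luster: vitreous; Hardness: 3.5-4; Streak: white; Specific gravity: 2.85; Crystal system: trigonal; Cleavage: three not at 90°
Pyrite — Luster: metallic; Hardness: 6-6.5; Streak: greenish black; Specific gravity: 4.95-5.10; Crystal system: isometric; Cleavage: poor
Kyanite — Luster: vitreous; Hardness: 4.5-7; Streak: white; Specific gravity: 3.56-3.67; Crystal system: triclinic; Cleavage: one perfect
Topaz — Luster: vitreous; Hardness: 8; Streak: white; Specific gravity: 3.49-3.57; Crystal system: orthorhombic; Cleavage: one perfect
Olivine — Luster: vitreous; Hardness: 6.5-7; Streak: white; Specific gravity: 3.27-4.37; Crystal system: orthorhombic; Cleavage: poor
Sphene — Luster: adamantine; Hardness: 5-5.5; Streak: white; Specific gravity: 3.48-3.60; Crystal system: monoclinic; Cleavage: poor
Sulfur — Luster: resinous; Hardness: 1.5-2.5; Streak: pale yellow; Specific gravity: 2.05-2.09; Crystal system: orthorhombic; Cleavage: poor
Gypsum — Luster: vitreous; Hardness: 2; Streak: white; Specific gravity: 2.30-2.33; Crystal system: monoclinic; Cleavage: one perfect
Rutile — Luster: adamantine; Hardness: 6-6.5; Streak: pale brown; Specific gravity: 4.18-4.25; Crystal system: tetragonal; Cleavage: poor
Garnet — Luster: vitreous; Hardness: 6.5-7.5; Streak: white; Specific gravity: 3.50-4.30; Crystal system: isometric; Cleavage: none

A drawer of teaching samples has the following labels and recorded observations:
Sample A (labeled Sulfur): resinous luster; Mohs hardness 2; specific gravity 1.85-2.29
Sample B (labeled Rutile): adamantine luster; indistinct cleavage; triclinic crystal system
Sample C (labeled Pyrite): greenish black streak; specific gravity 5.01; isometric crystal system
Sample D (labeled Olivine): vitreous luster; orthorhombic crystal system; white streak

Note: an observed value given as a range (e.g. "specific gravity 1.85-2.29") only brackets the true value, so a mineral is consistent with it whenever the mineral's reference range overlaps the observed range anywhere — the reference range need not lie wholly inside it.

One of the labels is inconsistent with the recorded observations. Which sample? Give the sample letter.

Sample A: nothing contradicts Sulfur.
Sample B: Rutile has tetragonal system, but the record shows triclinic crystal system — this label is wrong.
Sample C: nothing contradicts Pyrite.
Sample D: nothing contradicts Olivine.
The mislabeled specimen is B.

B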